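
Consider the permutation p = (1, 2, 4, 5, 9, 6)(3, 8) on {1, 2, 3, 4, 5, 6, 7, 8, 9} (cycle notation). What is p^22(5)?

2

5 lies in the 6-cycle (1, 2, 4, 5, 9, 6).
Powers repeat with period 6 on this cycle, and 22 mod 6 = 4, so p^22(5) = p^4(5).
Stepping 4 places around the cycle: 5 → 9 → 6 → 1 → 2.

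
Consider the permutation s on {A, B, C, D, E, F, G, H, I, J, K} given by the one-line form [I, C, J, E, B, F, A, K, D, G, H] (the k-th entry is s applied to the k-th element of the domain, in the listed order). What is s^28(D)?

J

Tracing D → E → … returns to D after 8 steps, so D lies in an 8-cycle (A I D E B C J G).
Since the cycle has length 8, s^28 acts on it the same as s^4 (28 mod 8 = 4).
Stepping 4 places around the cycle: D → E → B → C → J.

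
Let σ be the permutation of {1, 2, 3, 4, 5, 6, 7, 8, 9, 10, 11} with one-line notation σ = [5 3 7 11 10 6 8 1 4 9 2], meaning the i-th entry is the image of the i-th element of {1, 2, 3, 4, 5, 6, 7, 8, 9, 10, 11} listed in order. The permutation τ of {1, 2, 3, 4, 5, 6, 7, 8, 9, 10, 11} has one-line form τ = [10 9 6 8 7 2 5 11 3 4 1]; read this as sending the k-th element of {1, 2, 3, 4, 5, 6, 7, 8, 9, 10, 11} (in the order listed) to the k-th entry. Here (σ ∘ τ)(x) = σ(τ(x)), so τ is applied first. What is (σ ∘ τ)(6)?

3

(σ ∘ τ)(6) = σ(τ(6)). τ(6) = 2, then σ(2) = 3. So (σ ∘ τ)(6) = 3.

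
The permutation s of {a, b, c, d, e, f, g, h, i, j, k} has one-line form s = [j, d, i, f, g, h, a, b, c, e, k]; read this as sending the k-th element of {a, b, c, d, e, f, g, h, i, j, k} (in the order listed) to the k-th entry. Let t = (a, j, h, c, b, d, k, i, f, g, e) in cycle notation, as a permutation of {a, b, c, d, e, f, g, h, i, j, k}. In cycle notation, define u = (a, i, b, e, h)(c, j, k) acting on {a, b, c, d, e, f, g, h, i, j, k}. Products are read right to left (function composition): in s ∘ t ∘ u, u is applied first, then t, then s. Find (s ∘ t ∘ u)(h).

e

Chase h: u(h) = a; t(a) = j; s(j) = e. Hence (s ∘ t ∘ u)(h) = e.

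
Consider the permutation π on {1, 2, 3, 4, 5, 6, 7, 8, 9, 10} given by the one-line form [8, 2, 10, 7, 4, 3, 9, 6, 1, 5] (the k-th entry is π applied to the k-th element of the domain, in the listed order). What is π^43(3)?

Tracing 3 → 10 → … returns to 3 after 9 steps, so 3 lies in a 9-cycle (1, 8, 6, 3, 10, 5, 4, 7, 9).
Since the cycle has length 9, π^43 acts on it the same as π^7 (43 mod 9 = 7).
Stepping 7 places around the cycle: 3 → 10 → 5 → 4 → 7 → 9 → 1 → 8.

8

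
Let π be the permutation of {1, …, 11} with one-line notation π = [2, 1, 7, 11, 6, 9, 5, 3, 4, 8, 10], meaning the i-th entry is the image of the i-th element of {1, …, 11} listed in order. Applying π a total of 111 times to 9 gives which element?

10

Tracing 9 → 4 → … returns to 9 after 9 steps, so 9 lies in a 9-cycle (3, 7, 5, 6, 9, 4, 11, 10, 8).
On a 9-cycle, π^9 is the identity, so π^111 = π^3 there (111 ≡ 3 mod 9).
Stepping 3 places around the cycle: 9 → 4 → 11 → 10.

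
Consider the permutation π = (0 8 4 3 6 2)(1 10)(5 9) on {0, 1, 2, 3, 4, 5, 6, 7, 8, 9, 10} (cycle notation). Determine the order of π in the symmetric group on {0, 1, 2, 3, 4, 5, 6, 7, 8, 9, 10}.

The disjoint cycles have lengths 6, 2, 2, 1.
The order is lcm(6, 2, 2) = 6.

6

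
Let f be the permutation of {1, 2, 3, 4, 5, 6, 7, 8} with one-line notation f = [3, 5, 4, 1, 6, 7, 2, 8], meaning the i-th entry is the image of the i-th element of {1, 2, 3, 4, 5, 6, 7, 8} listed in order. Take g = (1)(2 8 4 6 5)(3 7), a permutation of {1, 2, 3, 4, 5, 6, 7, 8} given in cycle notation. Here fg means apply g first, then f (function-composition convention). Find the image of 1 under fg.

First apply g: g(1) = 1, then f(1) = 3. Thus (fg)(1) = 3.

3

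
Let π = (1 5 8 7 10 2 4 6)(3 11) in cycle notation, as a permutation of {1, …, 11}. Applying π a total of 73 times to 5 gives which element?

5 lies in the 8-cycle (1 5 8 7 10 2 4 6).
On an 8-cycle, π^8 is the identity, so π^73 = π^1 there (73 ≡ 1 mod 8).
Advancing 1 step from 5: 5 → 8.

8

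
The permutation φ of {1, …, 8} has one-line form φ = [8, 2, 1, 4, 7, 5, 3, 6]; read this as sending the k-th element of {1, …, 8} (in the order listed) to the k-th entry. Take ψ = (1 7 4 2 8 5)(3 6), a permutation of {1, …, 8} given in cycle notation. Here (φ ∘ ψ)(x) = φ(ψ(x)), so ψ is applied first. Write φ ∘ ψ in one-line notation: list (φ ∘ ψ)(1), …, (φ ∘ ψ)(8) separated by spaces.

(φ ∘ ψ)(x) = φ(ψ(x)). Computing each image: φ(ψ(1)) = φ(7) = 3, φ(ψ(2)) = φ(8) = 6, φ(ψ(3)) = φ(6) = 5, φ(ψ(4)) = φ(2) = 2, φ(ψ(5)) = φ(1) = 8, φ(ψ(6)) = φ(3) = 1, φ(ψ(7)) = φ(4) = 4, φ(ψ(8)) = φ(5) = 7.
Hence φ ∘ ψ = [3 6 5 2 8 1 4 7].

3 6 5 2 8 1 4 7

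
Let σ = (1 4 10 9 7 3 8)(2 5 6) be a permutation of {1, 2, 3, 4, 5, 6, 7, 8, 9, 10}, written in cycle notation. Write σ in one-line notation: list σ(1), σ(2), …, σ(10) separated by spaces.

Image by image: 1↦4, 2↦5, 3↦8, 4↦10, 5↦6, 6↦2, 7↦3, 8↦1, 9↦7, 10↦9.
So the one-line form is 4 5 8 10 6 2 3 1 7 9.

4 5 8 10 6 2 3 1 7 9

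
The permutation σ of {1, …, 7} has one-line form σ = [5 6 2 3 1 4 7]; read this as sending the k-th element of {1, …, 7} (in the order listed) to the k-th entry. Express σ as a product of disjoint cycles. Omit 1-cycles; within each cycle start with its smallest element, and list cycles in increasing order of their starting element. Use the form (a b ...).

Start at 1 and follow images: 1 → 5 → 1, giving the cycle (1 5).
Continuing from each remaining unvisited element yields (1 5)(2 6 4 3).

(1 5)(2 6 4 3)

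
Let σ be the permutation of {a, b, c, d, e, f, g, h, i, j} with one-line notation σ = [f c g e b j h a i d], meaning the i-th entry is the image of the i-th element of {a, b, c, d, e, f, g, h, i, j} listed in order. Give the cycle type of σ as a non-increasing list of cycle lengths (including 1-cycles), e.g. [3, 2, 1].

[9, 1]

The disjoint cycles are (a f j d e b c g h)(i), with lengths 9, 1 in non-increasing order.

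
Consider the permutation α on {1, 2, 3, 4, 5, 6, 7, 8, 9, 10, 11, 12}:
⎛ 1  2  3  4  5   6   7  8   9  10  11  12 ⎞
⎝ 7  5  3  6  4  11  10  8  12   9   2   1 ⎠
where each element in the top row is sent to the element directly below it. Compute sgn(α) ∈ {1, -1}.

1

In disjoint-cycle form the cycle lengths are 5, 5, 1, 1.
A cycle of length ℓ contributes ℓ−1 transpositions, so α is a product of 4 + 4 = 8 transpositions — even.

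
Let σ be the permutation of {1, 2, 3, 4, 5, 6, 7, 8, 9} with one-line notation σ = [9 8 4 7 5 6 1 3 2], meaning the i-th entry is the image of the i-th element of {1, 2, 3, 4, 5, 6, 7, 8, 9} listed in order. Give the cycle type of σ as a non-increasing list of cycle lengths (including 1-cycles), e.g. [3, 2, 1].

The disjoint cycles are (1, 9, 2, 8, 3, 4, 7)(5)(6), with lengths 7, 1, 1 in non-increasing order.

[7, 1, 1]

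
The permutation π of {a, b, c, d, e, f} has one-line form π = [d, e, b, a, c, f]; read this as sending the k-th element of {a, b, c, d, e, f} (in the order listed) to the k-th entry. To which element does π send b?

e

b is element number 2 of the domain, and entry number 2 of the one-line form is e, so π(b) = e.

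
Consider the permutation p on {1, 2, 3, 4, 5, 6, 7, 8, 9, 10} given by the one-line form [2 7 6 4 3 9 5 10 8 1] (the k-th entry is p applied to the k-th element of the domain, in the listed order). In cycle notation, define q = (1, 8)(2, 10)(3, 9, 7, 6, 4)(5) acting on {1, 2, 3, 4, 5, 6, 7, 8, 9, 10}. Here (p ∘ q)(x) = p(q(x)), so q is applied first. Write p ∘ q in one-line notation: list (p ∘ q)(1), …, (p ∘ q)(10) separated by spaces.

For each element, apply q then p: 1 → 8 → 10; 2 → 10 → 1; 3 → 9 → 8; 4 → 3 → 6; 5 → 5 → 3; 6 → 4 → 4; 7 → 6 → 9; 8 → 1 → 2; 9 → 7 → 5; 10 → 2 → 7.
So p ∘ q in one-line form is 10 1 8 6 3 4 9 2 5 7.

10 1 8 6 3 4 9 2 5 7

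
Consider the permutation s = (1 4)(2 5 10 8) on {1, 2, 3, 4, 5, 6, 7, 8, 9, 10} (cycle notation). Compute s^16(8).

8

8 lies in the 4-cycle (2 5 10 8).
Since the cycle has length 4, s^16 acts on it the same as s^0 (16 mod 4 = 0).
So s^16(8) = 8.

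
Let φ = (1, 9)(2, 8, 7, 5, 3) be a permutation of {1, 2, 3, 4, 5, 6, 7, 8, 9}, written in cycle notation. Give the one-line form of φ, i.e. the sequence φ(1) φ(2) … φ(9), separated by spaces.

9 8 2 4 3 6 5 7 1

Image by image: 1→9, 2→8, 3→2, 4→4, 5→3, 6→6, 7→5, 8→7, 9→1.
Listing these in domain order gives 9 8 2 4 3 6 5 7 1.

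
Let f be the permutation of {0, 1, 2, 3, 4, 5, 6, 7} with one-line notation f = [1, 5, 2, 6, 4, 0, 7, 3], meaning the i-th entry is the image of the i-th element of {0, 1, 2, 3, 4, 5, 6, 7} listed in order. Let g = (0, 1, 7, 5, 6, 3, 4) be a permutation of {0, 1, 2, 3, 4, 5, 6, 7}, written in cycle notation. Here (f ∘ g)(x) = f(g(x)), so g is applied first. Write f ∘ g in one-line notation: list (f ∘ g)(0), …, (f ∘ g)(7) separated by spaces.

5 3 2 4 1 7 6 0

(f ∘ g)(x) = f(g(x)). Computing each image: f(g(0)) = f(1) = 5, f(g(1)) = f(7) = 3, f(g(2)) = f(2) = 2, f(g(3)) = f(4) = 4, f(g(4)) = f(0) = 1, f(g(5)) = f(6) = 7, f(g(6)) = f(3) = 6, f(g(7)) = f(5) = 0.
Hence f ∘ g = [5 3 2 4 1 7 6 0].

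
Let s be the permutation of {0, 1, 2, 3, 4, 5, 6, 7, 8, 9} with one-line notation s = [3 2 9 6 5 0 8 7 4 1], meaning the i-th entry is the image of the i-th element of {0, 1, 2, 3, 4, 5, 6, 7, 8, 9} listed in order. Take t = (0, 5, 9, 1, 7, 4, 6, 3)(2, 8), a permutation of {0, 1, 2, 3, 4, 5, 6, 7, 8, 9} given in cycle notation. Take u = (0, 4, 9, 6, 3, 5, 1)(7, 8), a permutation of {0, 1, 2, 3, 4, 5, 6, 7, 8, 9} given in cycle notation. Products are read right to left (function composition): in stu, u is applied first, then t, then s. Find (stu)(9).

Chase 9: u(9) = 6; t(6) = 3; s(3) = 6. Hence (stu)(9) = 6.

6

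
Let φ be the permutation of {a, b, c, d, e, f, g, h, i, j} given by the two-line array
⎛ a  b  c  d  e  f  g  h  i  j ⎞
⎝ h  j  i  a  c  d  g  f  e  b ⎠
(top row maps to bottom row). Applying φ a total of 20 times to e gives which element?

i

Tracing e → c → … returns to e after 3 steps, so e lies in a 3-cycle (c, i, e).
Powers repeat with period 3 on this cycle, and 20 mod 3 = 2, so φ^20(e) = φ^2(e).
Advancing 2 steps from e: e → c → i.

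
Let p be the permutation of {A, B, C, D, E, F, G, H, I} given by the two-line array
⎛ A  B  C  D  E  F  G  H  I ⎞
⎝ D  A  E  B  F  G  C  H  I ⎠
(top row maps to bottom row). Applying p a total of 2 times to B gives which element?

Tracing B → A → … returns to B after 3 steps, so B lies in a 3-cycle (A D B).
Stepping 2 places around the cycle: B → A → D.

D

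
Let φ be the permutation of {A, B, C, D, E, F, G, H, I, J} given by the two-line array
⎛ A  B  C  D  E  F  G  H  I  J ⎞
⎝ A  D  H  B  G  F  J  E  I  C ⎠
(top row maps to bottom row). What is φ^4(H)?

Tracing H → E → … returns to H after 5 steps, so H lies in a 5-cycle (C, H, E, G, J).
Stepping 4 places around the cycle: H → E → G → J → C.

C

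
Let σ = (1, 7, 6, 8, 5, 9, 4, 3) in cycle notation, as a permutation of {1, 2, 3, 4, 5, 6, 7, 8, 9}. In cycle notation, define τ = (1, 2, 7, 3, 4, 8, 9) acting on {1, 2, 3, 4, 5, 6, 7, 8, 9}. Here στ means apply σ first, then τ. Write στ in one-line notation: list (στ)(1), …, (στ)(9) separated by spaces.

3 7 2 4 1 9 6 5 8

Chase each element through σ then τ: 1 → 7 → 3; 2 → 2 → 7; 3 → 1 → 2; 4 → 3 → 4; 5 → 9 → 1; 6 → 8 → 9; 7 → 6 → 6; 8 → 5 → 5; 9 → 4 → 8.
Collecting the images, στ = [3 7 2 4 1 9 6 5 8].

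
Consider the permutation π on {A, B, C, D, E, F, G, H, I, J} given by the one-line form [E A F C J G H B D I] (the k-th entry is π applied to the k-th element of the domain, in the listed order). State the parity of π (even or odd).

In disjoint-cycle form the cycle lengths are 10.
A cycle of length ℓ contributes ℓ−1 transpositions, so π is a product of 9 transpositions — odd.

odd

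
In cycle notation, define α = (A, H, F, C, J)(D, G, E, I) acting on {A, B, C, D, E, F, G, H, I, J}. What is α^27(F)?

J

F lies in the 5-cycle (A, H, F, C, J).
Powers repeat with period 5 on this cycle, and 27 mod 5 = 2, so α^27(F) = α^2(F).
Advancing 2 steps from F: F → C → J.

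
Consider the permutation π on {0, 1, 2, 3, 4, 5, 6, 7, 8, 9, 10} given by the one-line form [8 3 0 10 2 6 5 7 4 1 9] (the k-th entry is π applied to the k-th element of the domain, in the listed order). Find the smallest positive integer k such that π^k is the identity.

4

The disjoint-cycle form of π has cycle lengths 4, 4, 2, 1.
The order is lcm(4, 4, 2) = 4.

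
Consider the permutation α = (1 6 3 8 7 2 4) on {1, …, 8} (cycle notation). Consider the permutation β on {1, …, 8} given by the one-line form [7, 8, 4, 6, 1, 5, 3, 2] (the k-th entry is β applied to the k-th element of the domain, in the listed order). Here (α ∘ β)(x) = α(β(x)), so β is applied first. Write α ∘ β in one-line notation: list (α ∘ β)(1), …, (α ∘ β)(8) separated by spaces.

2 7 1 3 6 5 8 4

For each element, apply β then α: 1 → 7 → 2; 2 → 8 → 7; 3 → 4 → 1; 4 → 6 → 3; 5 → 1 → 6; 6 → 5 → 5; 7 → 3 → 8; 8 → 2 → 4.
Collecting the images, α ∘ β = [2 7 1 3 6 5 8 4].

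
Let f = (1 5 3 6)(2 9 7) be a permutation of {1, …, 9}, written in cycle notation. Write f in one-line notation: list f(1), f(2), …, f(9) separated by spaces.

5 9 6 4 3 1 2 8 7

Reading each image from the cycles: 1↦5, 2↦9, 3↦6, 4↦4, 5↦3, 6↦1, 7↦2, 8↦8, 9↦7.
So the one-line form is 5 9 6 4 3 1 2 8 7.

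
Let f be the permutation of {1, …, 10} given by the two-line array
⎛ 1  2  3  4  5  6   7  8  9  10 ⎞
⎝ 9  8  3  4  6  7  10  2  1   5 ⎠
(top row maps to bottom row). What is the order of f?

The disjoint-cycle form of f has cycle lengths 4, 2, 2, 1, 1.
Since disjoint cycles commute, ord(f) = lcm(4, 2, 2) = 4.

4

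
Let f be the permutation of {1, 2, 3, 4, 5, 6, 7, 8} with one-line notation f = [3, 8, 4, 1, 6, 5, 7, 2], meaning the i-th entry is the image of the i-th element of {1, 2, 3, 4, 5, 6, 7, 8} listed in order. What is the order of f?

Writing f as disjoint cycles, the cycle lengths are 3, 2, 2, 1.
The order of f is the least common multiple of its cycle lengths: lcm(3, 2, 2) = 6.

6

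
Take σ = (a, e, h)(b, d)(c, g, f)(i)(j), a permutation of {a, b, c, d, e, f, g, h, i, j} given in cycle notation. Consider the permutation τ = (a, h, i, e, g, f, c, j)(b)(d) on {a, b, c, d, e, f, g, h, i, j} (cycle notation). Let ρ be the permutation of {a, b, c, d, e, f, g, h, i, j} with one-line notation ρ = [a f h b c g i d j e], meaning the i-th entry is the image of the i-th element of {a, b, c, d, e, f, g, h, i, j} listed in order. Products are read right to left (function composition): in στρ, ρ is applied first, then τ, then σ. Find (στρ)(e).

Chase e: ρ(e) = c; τ(c) = j; σ(j) = j. Hence (στρ)(e) = j.

j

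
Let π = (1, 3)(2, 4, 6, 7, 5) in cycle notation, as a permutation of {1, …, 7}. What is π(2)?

4

In the cycle (2, 4, 6, 7, 5), 2 is followed by 4, so π(2) = 4.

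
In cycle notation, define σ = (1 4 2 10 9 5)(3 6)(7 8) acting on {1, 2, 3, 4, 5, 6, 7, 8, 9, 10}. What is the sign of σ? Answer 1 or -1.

The cycle lengths are 6, 2, 2.
A cycle is odd iff its length is even; σ has 3 even-length cycles, so sgn(σ) = (−1)^3 and σ is odd.

-1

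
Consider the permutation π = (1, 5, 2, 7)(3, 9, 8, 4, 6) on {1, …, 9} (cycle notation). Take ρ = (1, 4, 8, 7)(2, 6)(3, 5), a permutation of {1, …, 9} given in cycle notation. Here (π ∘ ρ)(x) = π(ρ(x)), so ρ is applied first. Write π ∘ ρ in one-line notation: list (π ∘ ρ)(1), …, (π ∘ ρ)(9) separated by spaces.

6 3 2 4 9 7 5 1 8

For each element, apply ρ then π: 1 → 4 → 6; 2 → 6 → 3; 3 → 5 → 2; 4 → 8 → 4; 5 → 3 → 9; 6 → 2 → 7; 7 → 1 → 5; 8 → 7 → 1; 9 → 9 → 8.
So π ∘ ρ in one-line form is 6 3 2 4 9 7 5 1 8.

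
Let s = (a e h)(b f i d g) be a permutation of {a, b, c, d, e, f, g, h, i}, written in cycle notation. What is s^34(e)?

h

e lies in the 3-cycle (a e h).
On a 3-cycle, s^3 is the identity, so s^34 = s^1 there (34 ≡ 1 mod 3).
Advancing 1 step from e: e → h.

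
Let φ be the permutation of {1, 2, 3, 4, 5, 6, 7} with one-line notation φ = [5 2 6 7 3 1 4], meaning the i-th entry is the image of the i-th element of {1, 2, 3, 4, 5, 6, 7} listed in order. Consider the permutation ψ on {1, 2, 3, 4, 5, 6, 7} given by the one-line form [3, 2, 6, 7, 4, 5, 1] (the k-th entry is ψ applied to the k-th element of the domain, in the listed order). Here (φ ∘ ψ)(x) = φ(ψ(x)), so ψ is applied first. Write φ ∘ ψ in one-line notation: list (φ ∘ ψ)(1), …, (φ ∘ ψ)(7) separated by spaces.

6 2 1 4 7 3 5

(φ ∘ ψ)(x) = φ(ψ(x)). Computing each image: φ(ψ(1)) = φ(3) = 6, φ(ψ(2)) = φ(2) = 2, φ(ψ(3)) = φ(6) = 1, φ(ψ(4)) = φ(7) = 4, φ(ψ(5)) = φ(4) = 7, φ(ψ(6)) = φ(5) = 3, φ(ψ(7)) = φ(1) = 5.
Hence φ ∘ ψ = [6 2 1 4 7 3 5].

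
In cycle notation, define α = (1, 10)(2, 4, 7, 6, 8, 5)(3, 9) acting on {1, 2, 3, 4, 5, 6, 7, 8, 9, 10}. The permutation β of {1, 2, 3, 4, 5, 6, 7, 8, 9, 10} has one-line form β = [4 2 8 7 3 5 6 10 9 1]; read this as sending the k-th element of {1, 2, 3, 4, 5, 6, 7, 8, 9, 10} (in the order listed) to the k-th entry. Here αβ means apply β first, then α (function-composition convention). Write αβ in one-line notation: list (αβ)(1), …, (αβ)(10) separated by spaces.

Chase each element through β then α: 1 → 4 → 7; 2 → 2 → 4; 3 → 8 → 5; 4 → 7 → 6; 5 → 3 → 9; 6 → 5 → 2; 7 → 6 → 8; 8 → 10 → 1; 9 → 9 → 3; 10 → 1 → 10.
So αβ in one-line form is 7 4 5 6 9 2 8 1 3 10.

7 4 5 6 9 2 8 1 3 10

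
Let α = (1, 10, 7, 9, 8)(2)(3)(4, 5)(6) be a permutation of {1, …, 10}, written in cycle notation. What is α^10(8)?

8

8 lies in the 5-cycle (1, 10, 7, 9, 8).
Powers repeat with period 5 on this cycle, and 10 mod 5 = 0, so α^10(8) = α^0(8).
So α^10(8) = 8.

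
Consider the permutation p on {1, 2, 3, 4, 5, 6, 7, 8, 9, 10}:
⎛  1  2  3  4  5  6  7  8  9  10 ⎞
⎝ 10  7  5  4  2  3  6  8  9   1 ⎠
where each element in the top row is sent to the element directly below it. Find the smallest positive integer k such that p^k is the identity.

Decomposing into disjoint cycles gives cycle lengths 5, 2, 1, 1, 1.
Since disjoint cycles commute, ord(p) = lcm(5, 2) = 10.

10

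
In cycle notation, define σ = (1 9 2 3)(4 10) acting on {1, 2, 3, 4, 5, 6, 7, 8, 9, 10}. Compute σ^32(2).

2 lies in the 4-cycle (1 9 2 3).
On a 4-cycle, σ^4 is the identity, so σ^32 = σ^0 there (32 ≡ 0 mod 4).
So σ^32(2) = 2.

2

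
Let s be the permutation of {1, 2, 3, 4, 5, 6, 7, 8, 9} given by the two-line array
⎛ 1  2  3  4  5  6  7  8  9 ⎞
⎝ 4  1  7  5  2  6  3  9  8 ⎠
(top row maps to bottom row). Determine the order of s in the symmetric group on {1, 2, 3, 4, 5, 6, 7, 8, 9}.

Decomposing into disjoint cycles gives cycle lengths 4, 2, 2, 1.
Since disjoint cycles commute, ord(s) = lcm(4, 2, 2) = 4.

4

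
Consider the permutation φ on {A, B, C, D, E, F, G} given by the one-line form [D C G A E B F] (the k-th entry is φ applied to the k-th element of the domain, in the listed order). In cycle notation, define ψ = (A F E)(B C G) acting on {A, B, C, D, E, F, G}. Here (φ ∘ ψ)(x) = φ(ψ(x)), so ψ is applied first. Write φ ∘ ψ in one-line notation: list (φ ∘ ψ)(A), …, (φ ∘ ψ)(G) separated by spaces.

B G F A D E C

(φ ∘ ψ)(x) = φ(ψ(x)). Computing each image: φ(ψ(A)) = φ(F) = B, φ(ψ(B)) = φ(C) = G, φ(ψ(C)) = φ(G) = F, φ(ψ(D)) = φ(D) = A, φ(ψ(E)) = φ(A) = D, φ(ψ(F)) = φ(E) = E, φ(ψ(G)) = φ(B) = C.
Hence φ ∘ ψ = [B G F A D E C].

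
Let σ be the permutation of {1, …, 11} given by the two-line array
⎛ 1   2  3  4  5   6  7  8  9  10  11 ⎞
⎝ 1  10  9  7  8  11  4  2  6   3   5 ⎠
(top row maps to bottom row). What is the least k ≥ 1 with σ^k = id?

8

The disjoint-cycle form of σ has cycle lengths 8, 2, 1.
Since disjoint cycles commute, ord(σ) = lcm(8, 2) = 8.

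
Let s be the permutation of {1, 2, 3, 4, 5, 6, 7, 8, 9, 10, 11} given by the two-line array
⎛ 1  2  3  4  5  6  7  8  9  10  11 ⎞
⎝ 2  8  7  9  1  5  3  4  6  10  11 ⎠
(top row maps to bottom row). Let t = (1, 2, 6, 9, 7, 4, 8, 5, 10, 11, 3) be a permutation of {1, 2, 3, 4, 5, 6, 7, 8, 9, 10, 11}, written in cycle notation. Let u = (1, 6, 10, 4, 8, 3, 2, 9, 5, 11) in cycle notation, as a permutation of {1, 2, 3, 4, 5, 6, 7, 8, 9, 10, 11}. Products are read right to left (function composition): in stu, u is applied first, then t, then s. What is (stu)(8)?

Chase 8: u(8) = 3; t(3) = 1; s(1) = 2. Hence (stu)(8) = 2.

2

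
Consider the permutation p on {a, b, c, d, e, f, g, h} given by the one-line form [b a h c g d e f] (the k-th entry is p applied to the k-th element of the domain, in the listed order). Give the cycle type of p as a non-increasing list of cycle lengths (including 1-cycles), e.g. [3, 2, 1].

[4, 2, 2]

The disjoint cycles are (a b)(c h f d)(e g), with lengths 4, 2, 2 in non-increasing order.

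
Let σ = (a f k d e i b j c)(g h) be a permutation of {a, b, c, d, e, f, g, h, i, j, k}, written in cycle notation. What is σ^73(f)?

f lies in the 9-cycle (a f k d e i b j c).
On a 9-cycle, σ^9 is the identity, so σ^73 = σ^1 there (73 ≡ 1 mod 9).
Stepping 1 place around the cycle: f → k.

k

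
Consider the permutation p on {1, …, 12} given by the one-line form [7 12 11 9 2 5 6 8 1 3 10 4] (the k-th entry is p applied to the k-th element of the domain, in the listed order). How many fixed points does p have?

The fixed points (elements with p(x) = x) are {8}, so there is 1.

1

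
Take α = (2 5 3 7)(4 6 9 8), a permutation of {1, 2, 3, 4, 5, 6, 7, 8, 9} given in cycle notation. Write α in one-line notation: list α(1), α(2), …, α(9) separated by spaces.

1 5 7 6 3 9 2 4 8

Image by image: 1→1, 2→5, 3→7, 4→6, 5→3, 6→9, 7→2, 8→4, 9→8.
Listing these in domain order gives 1 5 7 6 3 9 2 4 8.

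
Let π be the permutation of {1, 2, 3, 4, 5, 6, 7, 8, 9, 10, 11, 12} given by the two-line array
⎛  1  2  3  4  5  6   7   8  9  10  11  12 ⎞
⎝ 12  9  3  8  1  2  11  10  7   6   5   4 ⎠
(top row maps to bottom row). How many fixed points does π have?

1

The fixed points (elements with π(x) = x) are {3}, so there is 1.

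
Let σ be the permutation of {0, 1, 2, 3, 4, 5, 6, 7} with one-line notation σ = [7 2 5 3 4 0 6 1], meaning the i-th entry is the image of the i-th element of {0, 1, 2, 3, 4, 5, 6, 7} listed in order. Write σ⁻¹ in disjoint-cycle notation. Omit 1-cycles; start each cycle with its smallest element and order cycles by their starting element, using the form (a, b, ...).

First write σ in disjoint cycles: (0, 7, 1, 2, 5).
The inverse reverses every cycle; in canonical form, σ⁻¹ = (0, 5, 2, 1, 7).

(0, 5, 2, 1, 7)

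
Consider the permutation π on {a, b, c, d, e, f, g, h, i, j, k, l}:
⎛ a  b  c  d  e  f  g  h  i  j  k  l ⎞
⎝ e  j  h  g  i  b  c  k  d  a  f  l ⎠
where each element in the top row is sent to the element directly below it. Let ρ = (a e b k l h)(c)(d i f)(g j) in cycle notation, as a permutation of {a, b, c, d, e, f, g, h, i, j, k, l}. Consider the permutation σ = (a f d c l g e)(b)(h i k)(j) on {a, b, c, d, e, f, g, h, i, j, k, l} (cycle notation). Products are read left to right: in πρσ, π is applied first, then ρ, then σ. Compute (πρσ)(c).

f

Chase c: π(c) = h; ρ(h) = a; σ(a) = f. Hence (πρσ)(c) = f.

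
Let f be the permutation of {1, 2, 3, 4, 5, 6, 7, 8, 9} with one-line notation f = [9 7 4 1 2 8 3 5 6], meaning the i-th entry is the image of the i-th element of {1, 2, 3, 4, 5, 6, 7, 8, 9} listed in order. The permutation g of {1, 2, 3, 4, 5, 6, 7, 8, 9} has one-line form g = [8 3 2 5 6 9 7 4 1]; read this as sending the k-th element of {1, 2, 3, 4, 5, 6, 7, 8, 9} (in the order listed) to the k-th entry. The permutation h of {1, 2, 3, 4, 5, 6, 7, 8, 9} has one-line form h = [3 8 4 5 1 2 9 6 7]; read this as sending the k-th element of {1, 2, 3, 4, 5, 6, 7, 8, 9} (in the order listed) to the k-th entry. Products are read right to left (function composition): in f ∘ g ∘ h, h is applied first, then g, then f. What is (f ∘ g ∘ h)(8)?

6

Apply the permutations in order: h(8) = 6, then g(6) = 9, then f(9) = 6. So (f ∘ g ∘ h)(8) = 6.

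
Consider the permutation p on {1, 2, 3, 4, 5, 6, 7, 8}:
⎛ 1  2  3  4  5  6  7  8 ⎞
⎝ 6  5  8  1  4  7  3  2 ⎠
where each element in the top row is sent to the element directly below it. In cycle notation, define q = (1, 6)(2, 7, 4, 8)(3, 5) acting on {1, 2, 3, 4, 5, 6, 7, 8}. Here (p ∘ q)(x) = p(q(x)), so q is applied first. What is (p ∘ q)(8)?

First apply q: q(8) = 2, then p(2) = 5. Thus (p ∘ q)(8) = 5.

5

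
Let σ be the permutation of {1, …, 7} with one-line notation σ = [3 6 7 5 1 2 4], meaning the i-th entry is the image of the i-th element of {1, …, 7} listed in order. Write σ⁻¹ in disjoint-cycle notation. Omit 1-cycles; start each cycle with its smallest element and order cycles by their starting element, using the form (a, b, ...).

First write σ in disjoint cycles: (1, 3, 7, 4, 5)(2, 6).
The inverse reverses every cycle; in canonical form, σ⁻¹ = (1, 5, 4, 7, 3)(2, 6).

(1, 5, 4, 7, 3)(2, 6)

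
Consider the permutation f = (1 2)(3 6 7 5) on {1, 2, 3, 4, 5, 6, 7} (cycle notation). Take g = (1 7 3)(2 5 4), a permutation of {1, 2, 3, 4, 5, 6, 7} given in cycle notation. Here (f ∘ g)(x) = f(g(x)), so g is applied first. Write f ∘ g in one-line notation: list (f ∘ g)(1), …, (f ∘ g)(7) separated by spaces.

For each element, apply g then f: 1 → 7 → 5; 2 → 5 → 3; 3 → 1 → 2; 4 → 2 → 1; 5 → 4 → 4; 6 → 6 → 7; 7 → 3 → 6.
Collecting the images, f ∘ g = [5 3 2 1 4 7 6].

5 3 2 1 4 7 6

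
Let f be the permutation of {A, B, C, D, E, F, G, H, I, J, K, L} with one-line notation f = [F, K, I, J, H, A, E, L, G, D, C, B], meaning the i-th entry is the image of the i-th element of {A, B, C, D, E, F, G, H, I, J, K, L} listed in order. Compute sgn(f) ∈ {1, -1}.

-1

In disjoint-cycle form the cycle lengths are 8, 2, 2.
A cycle of length ℓ contributes ℓ−1 transpositions, so f is a product of 7 + 1 + 1 = 9 transpositions — odd.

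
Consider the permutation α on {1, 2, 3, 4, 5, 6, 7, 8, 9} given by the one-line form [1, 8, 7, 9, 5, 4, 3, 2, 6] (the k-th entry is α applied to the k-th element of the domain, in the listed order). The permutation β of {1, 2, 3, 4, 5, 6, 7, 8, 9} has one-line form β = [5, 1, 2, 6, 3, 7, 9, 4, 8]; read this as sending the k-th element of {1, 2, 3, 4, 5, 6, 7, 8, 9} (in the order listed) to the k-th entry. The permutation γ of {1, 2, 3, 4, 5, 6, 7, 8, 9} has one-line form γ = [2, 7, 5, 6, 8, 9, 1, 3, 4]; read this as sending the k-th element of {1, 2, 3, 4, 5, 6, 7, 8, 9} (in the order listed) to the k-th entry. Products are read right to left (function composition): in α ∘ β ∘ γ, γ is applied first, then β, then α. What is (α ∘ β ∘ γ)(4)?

(α ∘ β ∘ γ)(4) = α(β(γ(4))). γ(4) = 6, then β(6) = 7, then α(7) = 3, so the result is 3.

3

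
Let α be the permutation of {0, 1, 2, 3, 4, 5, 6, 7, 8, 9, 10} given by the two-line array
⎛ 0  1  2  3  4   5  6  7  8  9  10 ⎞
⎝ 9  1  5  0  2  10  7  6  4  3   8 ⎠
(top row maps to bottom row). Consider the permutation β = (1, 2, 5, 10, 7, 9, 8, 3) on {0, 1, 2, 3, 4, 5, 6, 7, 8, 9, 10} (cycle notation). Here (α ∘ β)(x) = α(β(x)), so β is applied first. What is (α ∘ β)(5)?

First apply β: β(5) = 10, then α(10) = 8. Thus (α ∘ β)(5) = 8.

8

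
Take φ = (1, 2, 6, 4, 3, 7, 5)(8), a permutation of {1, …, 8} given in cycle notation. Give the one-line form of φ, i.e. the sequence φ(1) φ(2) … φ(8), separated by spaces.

Image by image: 1↦2, 2↦6, 3↦7, 4↦3, 5↦1, 6↦4, 7↦5, 8↦8.
So the one-line form is 2 6 7 3 1 4 5 8.

2 6 7 3 1 4 5 8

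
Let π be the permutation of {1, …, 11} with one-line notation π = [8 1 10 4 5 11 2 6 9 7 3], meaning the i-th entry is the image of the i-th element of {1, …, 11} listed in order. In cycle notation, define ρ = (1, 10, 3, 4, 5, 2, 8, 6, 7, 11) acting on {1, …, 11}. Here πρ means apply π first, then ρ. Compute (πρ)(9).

9

First apply π: π(9) = 9, then ρ(9) = 9. Thus (πρ)(9) = 9.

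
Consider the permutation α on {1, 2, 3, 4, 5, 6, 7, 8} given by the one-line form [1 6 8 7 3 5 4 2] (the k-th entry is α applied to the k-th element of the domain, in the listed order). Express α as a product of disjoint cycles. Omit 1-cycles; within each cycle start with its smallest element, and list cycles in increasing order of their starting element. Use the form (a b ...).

(2 6 5 3 8)(4 7)

Iterating α from 2 gives 2 → 6 → 5 → 3 → 8 → 2; that is the 5-cycle (2 6 5 3 8).
Continuing from each remaining unvisited element yields (2 6 5 3 8)(4 7).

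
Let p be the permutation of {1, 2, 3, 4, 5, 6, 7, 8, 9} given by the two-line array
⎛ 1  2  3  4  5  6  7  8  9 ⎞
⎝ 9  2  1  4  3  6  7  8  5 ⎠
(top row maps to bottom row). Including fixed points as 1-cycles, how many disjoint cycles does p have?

6

The cycle decomposition is (1 9 5 3)(2)(4)(6)(7)(8), which has 6 cycles (counting 1-cycles).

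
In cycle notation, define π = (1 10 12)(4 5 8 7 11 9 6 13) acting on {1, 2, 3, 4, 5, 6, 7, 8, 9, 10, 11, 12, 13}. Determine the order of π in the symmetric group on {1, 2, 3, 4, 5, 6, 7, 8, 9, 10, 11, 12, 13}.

24

The disjoint cycles have lengths 8, 3, 1, 1.
Since disjoint cycles commute, ord(π) = lcm(8, 3) = 24.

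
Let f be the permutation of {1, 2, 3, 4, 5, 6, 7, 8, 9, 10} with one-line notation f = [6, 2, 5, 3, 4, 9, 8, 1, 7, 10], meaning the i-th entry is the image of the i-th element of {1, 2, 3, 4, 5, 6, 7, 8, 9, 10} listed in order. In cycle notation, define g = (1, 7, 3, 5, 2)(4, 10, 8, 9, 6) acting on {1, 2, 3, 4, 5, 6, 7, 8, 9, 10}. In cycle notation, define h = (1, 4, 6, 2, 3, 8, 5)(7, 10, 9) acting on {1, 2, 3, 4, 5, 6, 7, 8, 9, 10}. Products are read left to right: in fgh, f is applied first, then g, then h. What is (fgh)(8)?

Chase 8: f(8) = 1; g(1) = 7; h(7) = 10. Hence (fgh)(8) = 10.

10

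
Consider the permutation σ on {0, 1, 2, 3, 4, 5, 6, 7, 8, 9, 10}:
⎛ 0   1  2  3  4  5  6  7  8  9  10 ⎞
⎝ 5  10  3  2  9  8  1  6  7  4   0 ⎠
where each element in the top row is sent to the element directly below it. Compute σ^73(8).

1

Tracing 8 → 7 → … returns to 8 after 7 steps, so 8 lies in a 7-cycle (0 5 8 7 6 1 10).
Powers repeat with period 7 on this cycle, and 73 mod 7 = 3, so σ^73(8) = σ^3(8).
Advancing 3 steps from 8: 8 → 7 → 6 → 1.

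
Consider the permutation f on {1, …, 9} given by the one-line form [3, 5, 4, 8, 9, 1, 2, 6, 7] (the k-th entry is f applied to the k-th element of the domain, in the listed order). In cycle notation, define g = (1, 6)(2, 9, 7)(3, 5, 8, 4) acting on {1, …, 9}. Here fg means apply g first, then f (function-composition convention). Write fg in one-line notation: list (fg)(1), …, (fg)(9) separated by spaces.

(fg)(x) = f(g(x)). Computing each image: f(g(1)) = f(6) = 1, f(g(2)) = f(9) = 7, f(g(3)) = f(5) = 9, f(g(4)) = f(3) = 4, f(g(5)) = f(8) = 6, f(g(6)) = f(1) = 3, f(g(7)) = f(2) = 5, f(g(8)) = f(4) = 8, f(g(9)) = f(7) = 2.
Hence fg = [1 7 9 4 6 3 5 8 2].

1 7 9 4 6 3 5 8 2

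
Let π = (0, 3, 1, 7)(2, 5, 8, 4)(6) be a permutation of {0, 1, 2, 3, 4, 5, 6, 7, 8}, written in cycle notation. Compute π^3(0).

7

0 lies in the 4-cycle (0, 3, 1, 7).
Stepping 3 places around the cycle: 0 → 3 → 1 → 7.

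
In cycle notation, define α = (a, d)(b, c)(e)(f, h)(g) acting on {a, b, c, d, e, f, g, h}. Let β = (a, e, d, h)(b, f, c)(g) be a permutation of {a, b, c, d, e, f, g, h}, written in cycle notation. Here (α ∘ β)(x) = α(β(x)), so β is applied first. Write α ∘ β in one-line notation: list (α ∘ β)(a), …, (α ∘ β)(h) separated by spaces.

(α ∘ β)(x) = α(β(x)). Computing each image: α(β(a)) = α(e) = e, α(β(b)) = α(f) = h, α(β(c)) = α(b) = c, α(β(d)) = α(h) = f, α(β(e)) = α(d) = a, α(β(f)) = α(c) = b, α(β(g)) = α(g) = g, α(β(h)) = α(a) = d.
Hence α ∘ β = [e h c f a b g d].

e h c f a b g d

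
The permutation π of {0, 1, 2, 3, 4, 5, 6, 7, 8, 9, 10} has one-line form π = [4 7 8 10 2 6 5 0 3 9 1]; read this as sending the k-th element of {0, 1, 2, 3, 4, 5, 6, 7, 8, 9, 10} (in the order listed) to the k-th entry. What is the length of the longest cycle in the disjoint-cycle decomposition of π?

Decomposing into disjoint cycles gives (0 4 2 8 3 10 1 7)(5 6); the longest has length 8.

8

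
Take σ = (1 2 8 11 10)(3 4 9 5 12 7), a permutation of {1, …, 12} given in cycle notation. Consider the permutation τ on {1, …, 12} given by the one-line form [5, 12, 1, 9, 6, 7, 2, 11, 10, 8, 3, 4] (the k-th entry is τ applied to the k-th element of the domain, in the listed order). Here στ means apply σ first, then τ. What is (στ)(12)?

σ(12) = 7, then τ(7) = 2; composing gives (στ)(12) = 2.

2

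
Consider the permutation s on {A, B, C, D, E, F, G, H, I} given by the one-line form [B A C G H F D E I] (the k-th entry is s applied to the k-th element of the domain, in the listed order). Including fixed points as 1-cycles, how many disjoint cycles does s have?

6

The cycle decomposition is (A B)(C)(D G)(E H)(F)(I), which has 6 cycles (counting 1-cycles).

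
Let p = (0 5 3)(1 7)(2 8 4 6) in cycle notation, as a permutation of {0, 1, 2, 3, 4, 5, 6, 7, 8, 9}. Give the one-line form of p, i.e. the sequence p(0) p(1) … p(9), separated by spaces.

Reading each image from the cycles: 0→5, 1→7, 2→8, 3→0, 4→6, 5→3, 6→2, 7→1, 8→4, 9→9.
So the one-line form is 5 7 8 0 6 3 2 1 4 9.

5 7 8 0 6 3 2 1 4 9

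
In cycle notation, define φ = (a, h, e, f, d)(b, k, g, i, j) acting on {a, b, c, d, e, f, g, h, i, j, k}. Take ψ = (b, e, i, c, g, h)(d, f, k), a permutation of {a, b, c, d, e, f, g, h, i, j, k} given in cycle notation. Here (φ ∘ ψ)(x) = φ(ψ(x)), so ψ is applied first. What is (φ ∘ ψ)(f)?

First apply ψ: ψ(f) = k, then φ(k) = g. Thus (φ ∘ ψ)(f) = g.

g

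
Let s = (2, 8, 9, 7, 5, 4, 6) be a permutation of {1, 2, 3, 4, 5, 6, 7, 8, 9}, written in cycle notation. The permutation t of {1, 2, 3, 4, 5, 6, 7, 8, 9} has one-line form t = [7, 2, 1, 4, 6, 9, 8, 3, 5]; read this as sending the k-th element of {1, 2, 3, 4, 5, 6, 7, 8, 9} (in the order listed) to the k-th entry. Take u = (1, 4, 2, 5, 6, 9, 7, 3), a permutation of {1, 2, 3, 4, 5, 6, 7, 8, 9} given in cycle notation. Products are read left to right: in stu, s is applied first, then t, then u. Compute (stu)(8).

Chase 8: s(8) = 9; t(9) = 5; u(5) = 6. Hence (stu)(8) = 6.

6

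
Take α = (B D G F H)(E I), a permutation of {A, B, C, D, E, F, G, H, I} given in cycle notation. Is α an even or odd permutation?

odd

The cycle lengths are 5, 2, 1, 1.
A cycle of length ℓ contributes ℓ−1 transpositions, so α is a product of 4 + 1 = 5 transpositions — odd.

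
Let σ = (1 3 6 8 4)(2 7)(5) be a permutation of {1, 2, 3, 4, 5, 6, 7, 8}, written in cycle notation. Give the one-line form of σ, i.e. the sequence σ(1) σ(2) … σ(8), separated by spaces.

Each element maps to the next entry in its cycle (wrapping to the front): 1↦3, 2↦7, 3↦6, 4↦1, 5↦5, 6↦8, 7↦2, 8↦4.
So the one-line form is 3 7 6 1 5 8 2 4.

3 7 6 1 5 8 2 4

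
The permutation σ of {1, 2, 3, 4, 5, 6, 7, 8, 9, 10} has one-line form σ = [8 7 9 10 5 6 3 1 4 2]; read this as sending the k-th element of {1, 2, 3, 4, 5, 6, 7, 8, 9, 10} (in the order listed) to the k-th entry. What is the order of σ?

6

Writing σ as disjoint cycles, the cycle lengths are 6, 2, 1, 1.
The order of σ is the least common multiple of its cycle lengths: lcm(6, 2) = 6.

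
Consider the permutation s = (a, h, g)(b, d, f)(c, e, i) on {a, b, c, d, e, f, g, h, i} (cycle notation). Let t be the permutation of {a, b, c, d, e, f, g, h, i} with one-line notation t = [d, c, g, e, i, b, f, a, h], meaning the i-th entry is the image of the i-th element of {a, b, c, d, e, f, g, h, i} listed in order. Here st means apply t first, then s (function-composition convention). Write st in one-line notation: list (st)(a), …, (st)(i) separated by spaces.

Chase each element through t then s: a → d → f; b → c → e; c → g → a; d → e → i; e → i → c; f → b → d; g → f → b; h → a → h; i → h → g.
Collecting the images, st = [f e a i c d b h g].

f e a i c d b h g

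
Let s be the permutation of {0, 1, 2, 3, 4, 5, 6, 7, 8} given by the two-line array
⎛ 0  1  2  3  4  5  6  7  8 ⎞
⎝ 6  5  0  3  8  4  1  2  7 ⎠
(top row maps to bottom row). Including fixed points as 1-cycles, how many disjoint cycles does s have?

2

The cycle decomposition is (0, 6, 1, 5, 4, 8, 7, 2)(3), which has 2 cycles (counting 1-cycles).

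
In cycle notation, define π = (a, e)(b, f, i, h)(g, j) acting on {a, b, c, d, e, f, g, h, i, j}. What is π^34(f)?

h

f lies in the 4-cycle (b, f, i, h).
Since the cycle has length 4, π^34 acts on it the same as π^2 (34 mod 4 = 2).
Advancing 2 steps from f: f → i → h.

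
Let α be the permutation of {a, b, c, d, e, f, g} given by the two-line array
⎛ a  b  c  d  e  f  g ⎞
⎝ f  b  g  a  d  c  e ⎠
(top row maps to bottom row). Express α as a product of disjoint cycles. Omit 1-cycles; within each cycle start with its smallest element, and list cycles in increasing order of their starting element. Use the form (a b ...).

From a: a → f → c → g → e → d → a, closing the cycle (a f c g e d).
Continuing from each remaining unvisited element yields (a f c g e d).

(a f c g e d)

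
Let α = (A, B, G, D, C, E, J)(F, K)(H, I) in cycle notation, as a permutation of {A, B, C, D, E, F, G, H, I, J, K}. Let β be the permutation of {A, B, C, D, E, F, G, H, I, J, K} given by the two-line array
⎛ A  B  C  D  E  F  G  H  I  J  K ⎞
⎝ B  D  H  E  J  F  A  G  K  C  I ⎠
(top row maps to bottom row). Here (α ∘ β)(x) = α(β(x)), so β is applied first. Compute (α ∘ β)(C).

β(C) = H, then α(H) = I; composing gives (α ∘ β)(C) = I.

I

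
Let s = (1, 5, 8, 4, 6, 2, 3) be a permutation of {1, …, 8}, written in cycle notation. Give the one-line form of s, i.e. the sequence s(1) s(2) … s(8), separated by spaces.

5 3 1 6 8 2 7 4

Image by image: 1↦5, 2↦3, 3↦1, 4↦6, 5↦8, 6↦2, 7↦7, 8↦4.
So the one-line form is 5 3 1 6 8 2 7 4.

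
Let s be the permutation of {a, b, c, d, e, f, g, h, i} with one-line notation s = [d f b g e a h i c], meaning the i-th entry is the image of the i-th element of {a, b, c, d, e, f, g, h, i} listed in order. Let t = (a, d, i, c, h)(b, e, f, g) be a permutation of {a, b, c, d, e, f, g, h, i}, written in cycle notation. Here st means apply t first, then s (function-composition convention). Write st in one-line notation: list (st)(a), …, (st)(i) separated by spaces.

g e i c a h f d b

Chase each element through t then s: a → d → g; b → e → e; c → h → i; d → i → c; e → f → a; f → g → h; g → b → f; h → a → d; i → c → b.
Collecting the images, st = [g e i c a h f d b].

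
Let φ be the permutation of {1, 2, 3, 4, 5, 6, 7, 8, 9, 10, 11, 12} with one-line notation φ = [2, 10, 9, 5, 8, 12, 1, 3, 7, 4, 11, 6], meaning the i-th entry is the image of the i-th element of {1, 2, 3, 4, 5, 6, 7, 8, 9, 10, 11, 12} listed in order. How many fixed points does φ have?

1

The fixed points (elements with φ(x) = x) are {11}, so there is 1.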